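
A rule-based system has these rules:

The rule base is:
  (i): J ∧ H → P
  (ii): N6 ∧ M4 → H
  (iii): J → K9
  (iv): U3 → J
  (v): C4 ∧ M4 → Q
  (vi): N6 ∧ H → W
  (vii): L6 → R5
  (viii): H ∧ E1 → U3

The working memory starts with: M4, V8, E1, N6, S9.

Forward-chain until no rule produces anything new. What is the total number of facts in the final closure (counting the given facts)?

Round 1: (ii) [N6 ∧ M4 → H]. New: H.
Round 2: (vi) [N6 ∧ H → W]; (viii) [H ∧ E1 → U3]. New: W, U3.
Round 3: (iv) [U3 → J]. New: J.
Round 4: (i) [J ∧ H → P]; (iii) [J → K9]. New: P, K9.
Closure: {E1, H, J, K9, M4, N6, P, S9, U3, V8, W} — 11 facts.

11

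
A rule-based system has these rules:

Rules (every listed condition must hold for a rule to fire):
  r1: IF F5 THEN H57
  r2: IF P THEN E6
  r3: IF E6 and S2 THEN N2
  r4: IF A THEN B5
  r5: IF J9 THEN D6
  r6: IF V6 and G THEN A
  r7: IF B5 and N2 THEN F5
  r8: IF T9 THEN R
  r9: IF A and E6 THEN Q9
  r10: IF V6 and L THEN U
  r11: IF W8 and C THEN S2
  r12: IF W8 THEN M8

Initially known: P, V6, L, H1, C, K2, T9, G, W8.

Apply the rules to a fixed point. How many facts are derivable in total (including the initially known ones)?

Round 1 fires r2, r6, r8, r10, r11, r12, giving E6, A, R, U, S2, M8.
Round 2 fires r3, r4, r9, giving N2, B5, Q9.
Round 3 fires r7, giving F5.
Round 4 fires r1, giving H57.
Closure: {A, B5, C, E6, F5, G, H1, H57, K2, L, M8, N2, P, Q9, R, S2, T9, U, V6, W8} — 20 facts.

20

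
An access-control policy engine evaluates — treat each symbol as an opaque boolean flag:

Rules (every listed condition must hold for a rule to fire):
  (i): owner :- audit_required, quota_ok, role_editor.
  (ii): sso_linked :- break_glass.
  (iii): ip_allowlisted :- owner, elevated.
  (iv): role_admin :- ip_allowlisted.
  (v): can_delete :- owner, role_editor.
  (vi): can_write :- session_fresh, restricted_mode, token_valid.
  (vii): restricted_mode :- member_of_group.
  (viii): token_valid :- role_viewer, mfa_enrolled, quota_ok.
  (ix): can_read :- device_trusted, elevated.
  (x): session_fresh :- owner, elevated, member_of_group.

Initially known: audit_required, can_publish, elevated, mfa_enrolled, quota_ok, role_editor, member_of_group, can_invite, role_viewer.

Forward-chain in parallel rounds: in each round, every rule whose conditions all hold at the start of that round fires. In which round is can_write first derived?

Round 1 — (i), (vii), (viii), derive owner, restricted_mode, token_valid.
Round 2 — (iii), (v), (x), derive ip_allowlisted, can_delete, session_fresh.
Round 3 — (iv), (vi), derive role_admin, can_write.
can_write first appears in round 3.

3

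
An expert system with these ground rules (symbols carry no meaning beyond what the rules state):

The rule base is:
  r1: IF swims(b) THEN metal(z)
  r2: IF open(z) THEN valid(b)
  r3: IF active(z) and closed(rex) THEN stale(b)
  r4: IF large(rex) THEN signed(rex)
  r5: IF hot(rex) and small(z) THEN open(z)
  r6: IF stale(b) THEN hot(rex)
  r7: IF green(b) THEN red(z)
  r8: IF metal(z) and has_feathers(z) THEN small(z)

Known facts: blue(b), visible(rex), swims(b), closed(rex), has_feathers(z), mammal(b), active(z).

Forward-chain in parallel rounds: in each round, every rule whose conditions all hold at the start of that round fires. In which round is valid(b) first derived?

4

Round 1 — r1, r3, derive metal(z), stale(b).
Round 2 — r6, r8, derive hot(rex), small(z).
Round 3 — r5, derive open(z).
Round 4 — r2, derive valid(b).
valid(b) first appears in round 4.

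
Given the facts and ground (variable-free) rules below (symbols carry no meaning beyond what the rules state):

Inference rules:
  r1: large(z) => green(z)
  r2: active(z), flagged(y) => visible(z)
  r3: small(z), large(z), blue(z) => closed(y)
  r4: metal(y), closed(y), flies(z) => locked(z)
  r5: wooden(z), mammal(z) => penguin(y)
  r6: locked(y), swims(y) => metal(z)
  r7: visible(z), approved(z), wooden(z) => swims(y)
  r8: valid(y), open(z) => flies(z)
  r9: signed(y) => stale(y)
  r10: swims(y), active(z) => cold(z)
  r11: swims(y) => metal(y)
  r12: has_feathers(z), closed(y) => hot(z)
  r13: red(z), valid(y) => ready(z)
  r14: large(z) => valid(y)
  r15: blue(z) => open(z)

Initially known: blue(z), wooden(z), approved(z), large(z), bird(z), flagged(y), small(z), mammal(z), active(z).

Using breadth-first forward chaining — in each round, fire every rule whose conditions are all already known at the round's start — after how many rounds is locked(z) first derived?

Round 1 — r1, r2, r3, r5, r14, r15, derive green(z), visible(z), closed(y), penguin(y), valid(y), open(z).
Round 2 — r7, r8, derive swims(y), flies(z).
Round 3 — r10, r11, derive cold(z), metal(y).
Round 4 — r4, derive locked(z).
locked(z) first appears in round 4.

4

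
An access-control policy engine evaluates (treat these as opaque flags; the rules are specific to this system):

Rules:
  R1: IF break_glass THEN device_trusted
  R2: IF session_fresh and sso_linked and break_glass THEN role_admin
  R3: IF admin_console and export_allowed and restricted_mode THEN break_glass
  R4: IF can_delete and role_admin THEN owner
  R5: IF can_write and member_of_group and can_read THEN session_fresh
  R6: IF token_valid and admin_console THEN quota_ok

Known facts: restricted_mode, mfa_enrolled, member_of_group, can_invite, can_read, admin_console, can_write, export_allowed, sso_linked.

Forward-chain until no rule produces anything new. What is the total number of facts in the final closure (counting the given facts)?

Round 1 fires R3, R5, giving break_glass, session_fresh.
Round 2 fires R1, R2, giving device_trusted, role_admin.
Closure: {admin_console, break_glass, can_invite, can_read, can_write, device_trusted, export_allowed, member_of_group, mfa_enrolled, restricted_mode, role_admin, session_fresh, sso_linked} — 13 facts.

13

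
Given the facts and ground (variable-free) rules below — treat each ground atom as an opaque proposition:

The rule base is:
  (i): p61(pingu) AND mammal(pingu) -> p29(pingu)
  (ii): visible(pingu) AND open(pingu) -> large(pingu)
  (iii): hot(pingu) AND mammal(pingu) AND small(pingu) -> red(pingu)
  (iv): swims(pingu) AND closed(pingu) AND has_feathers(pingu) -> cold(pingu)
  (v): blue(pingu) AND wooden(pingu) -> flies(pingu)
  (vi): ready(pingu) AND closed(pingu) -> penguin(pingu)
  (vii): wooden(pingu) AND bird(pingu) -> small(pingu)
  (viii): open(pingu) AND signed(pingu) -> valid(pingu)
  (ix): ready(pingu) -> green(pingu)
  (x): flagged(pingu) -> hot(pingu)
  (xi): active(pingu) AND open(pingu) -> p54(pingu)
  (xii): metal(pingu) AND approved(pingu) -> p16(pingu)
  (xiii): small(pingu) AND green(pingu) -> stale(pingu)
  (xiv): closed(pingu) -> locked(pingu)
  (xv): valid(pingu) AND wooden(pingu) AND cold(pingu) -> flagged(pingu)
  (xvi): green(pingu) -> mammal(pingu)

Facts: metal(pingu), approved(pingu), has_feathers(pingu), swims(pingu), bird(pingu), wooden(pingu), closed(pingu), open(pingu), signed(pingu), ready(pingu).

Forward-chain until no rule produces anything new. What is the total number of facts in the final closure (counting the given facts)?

22

[1] (iv) [swims(pingu) AND closed(pingu) AND has_feathers(pingu) -> cold(pingu)]; (vi) [ready(pingu) AND closed(pingu) -> penguin(pingu)]; (vii) [wooden(pingu) AND bird(pingu) -> small(pingu)]; (viii) [open(pingu) AND signed(pingu) -> valid(pingu)]; (ix) [ready(pingu) -> green(pingu)]; (xii) [metal(pingu) AND approved(pingu) -> p16(pingu)]; (xiv) [closed(pingu) -> locked(pingu)]. ⇒ new: cold(pingu), penguin(pingu), small(pingu), valid(pingu), green(pingu), p16(pingu), locked(pingu).
[2] (xiii) [small(pingu) AND green(pingu) -> stale(pingu)]; (xv) [valid(pingu) AND wooden(pingu) AND cold(pingu) -> flagged(pingu)]; (xvi) [green(pingu) -> mammal(pingu)]. ⇒ new: stale(pingu), flagged(pingu), mammal(pingu).
[3] (x) [flagged(pingu) -> hot(pingu)]. ⇒ new: hot(pingu).
[4] (iii) [hot(pingu) AND mammal(pingu) AND small(pingu) -> red(pingu)]. ⇒ new: red(pingu).
Closure: {approved(pingu), bird(pingu), closed(pingu), cold(pingu), flagged(pingu), green(pingu), has_feathers(pingu), hot(pingu), locked(pingu), mammal(pingu), metal(pingu), open(pingu), p16(pingu), penguin(pingu), ready(pingu), red(pingu), signed(pingu), small(pingu), stale(pingu), swims(pingu), valid(pingu), wooden(pingu)} — 22 facts.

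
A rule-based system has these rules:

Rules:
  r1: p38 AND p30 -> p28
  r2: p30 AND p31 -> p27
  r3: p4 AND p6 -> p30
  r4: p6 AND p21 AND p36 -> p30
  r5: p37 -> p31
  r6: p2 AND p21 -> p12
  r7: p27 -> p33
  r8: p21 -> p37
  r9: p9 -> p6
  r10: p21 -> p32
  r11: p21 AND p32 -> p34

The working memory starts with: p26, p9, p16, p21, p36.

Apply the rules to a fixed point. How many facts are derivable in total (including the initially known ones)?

Round 1: r8 [p21 -> p37]; r9 [p9 -> p6]; r10 [p21 -> p32]. Adds p37, p6, p32.
Round 2: r4 [p6 AND p21 AND p36 -> p30]; r5 [p37 -> p31]; r11 [p21 AND p32 -> p34]. Adds p30, p31, p34.
Round 3: r2 [p30 AND p31 -> p27]. Adds p27.
Round 4: r7 [p27 -> p33]. Adds p33.
Closure: {p16, p21, p26, p27, p30, p31, p32, p33, p34, p36, p37, p6, p9} — 13 facts.

13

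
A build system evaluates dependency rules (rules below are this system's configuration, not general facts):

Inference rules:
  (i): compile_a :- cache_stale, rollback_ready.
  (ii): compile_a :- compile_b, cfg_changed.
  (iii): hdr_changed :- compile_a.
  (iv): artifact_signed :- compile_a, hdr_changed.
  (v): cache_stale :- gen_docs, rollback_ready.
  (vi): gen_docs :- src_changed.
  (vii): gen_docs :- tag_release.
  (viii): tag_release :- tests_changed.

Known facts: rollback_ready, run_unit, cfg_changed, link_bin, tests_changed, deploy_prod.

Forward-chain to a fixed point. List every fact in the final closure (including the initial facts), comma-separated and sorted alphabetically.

Round 1 fires (viii), giving tag_release.
Round 2 fires (vii), giving gen_docs.
Round 3 fires (v), giving cache_stale.
Round 4 fires (i), giving compile_a.
Round 5 fires (iii), giving hdr_changed.
Round 6 fires (iv), giving artifact_signed.

artifact_signed, cache_stale, cfg_changed, compile_a, deploy_prod, gen_docs, hdr_changed, link_bin, rollback_ready, run_unit, tag_release, tests_changed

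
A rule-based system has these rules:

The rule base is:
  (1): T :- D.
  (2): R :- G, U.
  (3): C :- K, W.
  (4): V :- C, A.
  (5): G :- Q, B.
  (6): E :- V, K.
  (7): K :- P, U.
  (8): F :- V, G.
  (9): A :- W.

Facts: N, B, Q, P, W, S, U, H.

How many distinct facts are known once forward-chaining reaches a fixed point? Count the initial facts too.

16

Round 1: (5) [G :- Q, B.]; (7) [K :- P, U.]; (9) [A :- W.]. Adds G, K, A.
Round 2: (2) [R :- G, U.]; (3) [C :- K, W.]. Adds R, C.
Round 3: (4) [V :- C, A.]. Adds V.
Round 4: (6) [E :- V, K.]; (8) [F :- V, G.]. Adds E, F.
Closure: {A, B, C, E, F, G, H, K, N, P, Q, R, S, U, V, W} — 16 facts.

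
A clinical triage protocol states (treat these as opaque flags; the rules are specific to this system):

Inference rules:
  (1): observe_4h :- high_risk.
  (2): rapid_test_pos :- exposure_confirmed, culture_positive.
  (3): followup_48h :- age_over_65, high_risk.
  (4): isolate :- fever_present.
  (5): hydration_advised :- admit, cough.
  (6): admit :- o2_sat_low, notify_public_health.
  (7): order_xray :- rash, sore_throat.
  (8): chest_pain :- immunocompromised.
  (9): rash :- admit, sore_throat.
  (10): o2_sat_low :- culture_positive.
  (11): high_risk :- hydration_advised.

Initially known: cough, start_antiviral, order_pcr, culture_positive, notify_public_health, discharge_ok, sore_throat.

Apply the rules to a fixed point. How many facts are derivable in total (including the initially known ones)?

14

Round 1: (10) [o2_sat_low :- culture_positive.]. New: o2_sat_low.
Round 2: (6) [admit :- o2_sat_low, notify_public_health.]. New: admit.
Round 3: (5) [hydration_advised :- admit, cough.]; (9) [rash :- admit, sore_throat.]. New: hydration_advised, rash.
Round 4: (7) [order_xray :- rash, sore_throat.]; (11) [high_risk :- hydration_advised.]. New: order_xray, high_risk.
Round 5: (1) [observe_4h :- high_risk.]. New: observe_4h.
Closure: {admit, cough, culture_positive, discharge_ok, high_risk, hydration_advised, notify_public_health, o2_sat_low, observe_4h, order_pcr, order_xray, rash, sore_throat, start_antiviral} — 14 facts.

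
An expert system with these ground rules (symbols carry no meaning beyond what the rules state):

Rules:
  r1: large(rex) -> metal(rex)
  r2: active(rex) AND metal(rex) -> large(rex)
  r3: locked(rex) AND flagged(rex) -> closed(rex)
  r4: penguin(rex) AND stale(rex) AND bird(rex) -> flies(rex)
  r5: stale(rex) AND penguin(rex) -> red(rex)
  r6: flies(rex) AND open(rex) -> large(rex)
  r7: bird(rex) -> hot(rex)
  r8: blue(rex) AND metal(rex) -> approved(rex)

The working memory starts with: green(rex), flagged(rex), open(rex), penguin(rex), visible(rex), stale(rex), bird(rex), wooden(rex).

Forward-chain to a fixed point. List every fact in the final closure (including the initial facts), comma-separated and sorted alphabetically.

bird(rex), flagged(rex), flies(rex), green(rex), hot(rex), large(rex), metal(rex), open(rex), penguin(rex), red(rex), stale(rex), visible(rex), wooden(rex)

Round 1 — r4, r5, r7, derive flies(rex), red(rex), hot(rex).
Round 2 — r6, derive large(rex).
Round 3 — r1, derive metal(rex).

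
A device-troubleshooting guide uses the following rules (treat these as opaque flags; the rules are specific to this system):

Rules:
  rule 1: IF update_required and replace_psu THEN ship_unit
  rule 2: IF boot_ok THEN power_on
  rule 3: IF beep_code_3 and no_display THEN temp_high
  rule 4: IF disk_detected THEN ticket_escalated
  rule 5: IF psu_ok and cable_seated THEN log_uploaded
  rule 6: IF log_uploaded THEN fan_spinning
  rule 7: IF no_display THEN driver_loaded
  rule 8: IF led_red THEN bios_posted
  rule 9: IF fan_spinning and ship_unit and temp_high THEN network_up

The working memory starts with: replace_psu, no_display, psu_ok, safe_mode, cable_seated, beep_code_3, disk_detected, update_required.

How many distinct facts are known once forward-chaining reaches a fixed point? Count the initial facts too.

Round 1 — rule 1, rule 3, rule 4, rule 5, rule 7, derive ship_unit, temp_high, ticket_escalated, log_uploaded, driver_loaded.
Round 2 — rule 6, derive fan_spinning.
Round 3 — rule 9, derive network_up.
Closure: {beep_code_3, cable_seated, disk_detected, driver_loaded, fan_spinning, log_uploaded, network_up, no_display, psu_ok, replace_psu, safe_mode, ship_unit, temp_high, ticket_escalated, update_required} — 15 facts.

15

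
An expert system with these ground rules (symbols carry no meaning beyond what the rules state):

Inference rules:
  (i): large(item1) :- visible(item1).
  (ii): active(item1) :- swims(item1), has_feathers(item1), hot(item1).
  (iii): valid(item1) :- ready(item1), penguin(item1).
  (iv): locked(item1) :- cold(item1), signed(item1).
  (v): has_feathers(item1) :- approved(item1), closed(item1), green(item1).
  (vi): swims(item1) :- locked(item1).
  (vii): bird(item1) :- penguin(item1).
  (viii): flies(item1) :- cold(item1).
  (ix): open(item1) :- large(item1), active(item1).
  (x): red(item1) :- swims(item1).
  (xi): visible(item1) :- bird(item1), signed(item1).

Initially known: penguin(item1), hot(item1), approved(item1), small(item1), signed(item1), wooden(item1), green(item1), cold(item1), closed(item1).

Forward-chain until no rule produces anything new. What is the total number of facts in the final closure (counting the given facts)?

Round 1: (iv) [locked(item1) :- cold(item1), signed(item1).]; (v) [has_feathers(item1) :- approved(item1), closed(item1), green(item1).]; (vii) [bird(item1) :- penguin(item1).]; (viii) [flies(item1) :- cold(item1).]. Adds locked(item1), has_feathers(item1), bird(item1), flies(item1).
Round 2: (vi) [swims(item1) :- locked(item1).]; (xi) [visible(item1) :- bird(item1), signed(item1).]. Adds swims(item1), visible(item1).
Round 3: (i) [large(item1) :- visible(item1).]; (ii) [active(item1) :- swims(item1), has_feathers(item1), hot(item1).]; (x) [red(item1) :- swims(item1).]. Adds large(item1), active(item1), red(item1).
Round 4: (ix) [open(item1) :- large(item1), active(item1).]. Adds open(item1).
Closure: {active(item1), approved(item1), bird(item1), closed(item1), cold(item1), flies(item1), green(item1), has_feathers(item1), hot(item1), large(item1), locked(item1), open(item1), penguin(item1), red(item1), signed(item1), small(item1), swims(item1), visible(item1), wooden(item1)} — 19 facts.

19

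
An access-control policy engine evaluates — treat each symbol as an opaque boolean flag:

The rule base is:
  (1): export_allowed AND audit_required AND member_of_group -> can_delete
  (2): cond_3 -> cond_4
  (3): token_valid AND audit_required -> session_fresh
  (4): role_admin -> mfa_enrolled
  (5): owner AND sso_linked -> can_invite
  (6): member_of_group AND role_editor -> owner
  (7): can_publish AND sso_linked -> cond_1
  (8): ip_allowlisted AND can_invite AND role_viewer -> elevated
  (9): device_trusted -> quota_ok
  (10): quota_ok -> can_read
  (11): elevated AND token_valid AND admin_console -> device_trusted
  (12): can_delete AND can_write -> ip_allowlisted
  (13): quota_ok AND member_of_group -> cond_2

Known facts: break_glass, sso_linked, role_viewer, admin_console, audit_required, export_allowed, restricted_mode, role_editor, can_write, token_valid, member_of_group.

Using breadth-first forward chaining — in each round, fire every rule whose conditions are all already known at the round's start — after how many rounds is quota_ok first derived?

5

Round 1: (1) [export_allowed AND audit_required AND member_of_group -> can_delete]; (3) [token_valid AND audit_required -> session_fresh]; (6) [member_of_group AND role_editor -> owner]. New: can_delete, session_fresh, owner.
Round 2: (5) [owner AND sso_linked -> can_invite]; (12) [can_delete AND can_write -> ip_allowlisted]. New: can_invite, ip_allowlisted.
Round 3: (8) [ip_allowlisted AND can_invite AND role_viewer -> elevated]. New: elevated.
Round 4: (11) [elevated AND token_valid AND admin_console -> device_trusted]. New: device_trusted.
Round 5: (9) [device_trusted -> quota_ok]. New: quota_ok.
quota_ok first appears in round 5.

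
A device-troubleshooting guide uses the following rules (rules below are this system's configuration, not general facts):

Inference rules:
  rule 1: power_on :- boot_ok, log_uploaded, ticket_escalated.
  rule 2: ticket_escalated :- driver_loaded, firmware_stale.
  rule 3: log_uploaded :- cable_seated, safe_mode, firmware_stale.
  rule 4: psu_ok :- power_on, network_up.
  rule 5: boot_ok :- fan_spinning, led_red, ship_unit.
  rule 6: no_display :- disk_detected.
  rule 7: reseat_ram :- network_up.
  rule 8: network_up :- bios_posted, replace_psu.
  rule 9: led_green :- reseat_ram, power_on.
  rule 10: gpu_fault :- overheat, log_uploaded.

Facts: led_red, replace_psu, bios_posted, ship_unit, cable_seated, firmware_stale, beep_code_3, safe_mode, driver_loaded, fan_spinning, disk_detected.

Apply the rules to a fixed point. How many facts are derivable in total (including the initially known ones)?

20

Round 1: rule 2 [ticket_escalated :- driver_loaded, firmware_stale.]; rule 3 [log_uploaded :- cable_seated, safe_mode, firmware_stale.]; rule 5 [boot_ok :- fan_spinning, led_red, ship_unit.]; rule 6 [no_display :- disk_detected.]; rule 8 [network_up :- bios_posted, replace_psu.]. Adds ticket_escalated, log_uploaded, boot_ok, no_display, network_up.
Round 2: rule 1 [power_on :- boot_ok, log_uploaded, ticket_escalated.]; rule 7 [reseat_ram :- network_up.]. Adds power_on, reseat_ram.
Round 3: rule 4 [psu_ok :- power_on, network_up.]; rule 9 [led_green :- reseat_ram, power_on.]. Adds psu_ok, led_green.
Closure: {beep_code_3, bios_posted, boot_ok, cable_seated, disk_detected, driver_loaded, fan_spinning, firmware_stale, led_green, led_red, log_uploaded, network_up, no_display, power_on, psu_ok, replace_psu, reseat_ram, safe_mode, ship_unit, ticket_escalated} — 20 facts.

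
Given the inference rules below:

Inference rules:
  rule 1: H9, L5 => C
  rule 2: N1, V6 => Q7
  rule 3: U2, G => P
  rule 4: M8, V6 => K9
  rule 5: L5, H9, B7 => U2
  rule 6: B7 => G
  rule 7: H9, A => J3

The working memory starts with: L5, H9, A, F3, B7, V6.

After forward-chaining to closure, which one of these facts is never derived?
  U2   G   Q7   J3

Round 1: rule 1 [H9, L5 => C]; rule 5 [L5, H9, B7 => U2]; rule 6 [B7 => G]; rule 7 [H9, A => J3]. Adds C, U2, G, J3.
Round 2: rule 3 [U2, G => P]. Adds P.
Derived: G (round 1), J3 (round 1), U2 (round 1). Q7 never appears in any round.

Q7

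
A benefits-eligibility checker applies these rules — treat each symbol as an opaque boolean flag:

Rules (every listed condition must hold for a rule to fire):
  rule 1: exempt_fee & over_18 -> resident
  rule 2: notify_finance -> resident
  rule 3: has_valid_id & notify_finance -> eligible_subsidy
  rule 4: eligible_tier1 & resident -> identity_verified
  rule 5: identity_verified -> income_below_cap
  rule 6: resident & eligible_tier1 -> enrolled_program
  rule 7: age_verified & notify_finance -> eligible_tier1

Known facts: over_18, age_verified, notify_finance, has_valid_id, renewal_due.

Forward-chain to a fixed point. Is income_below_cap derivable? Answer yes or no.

Round 1 fires rule 2, rule 3, rule 7, giving resident, eligible_subsidy, eligible_tier1.
Round 2 fires rule 4, rule 6, giving identity_verified, enrolled_program.
Round 3 fires rule 5, giving income_below_cap.
income_below_cap appears in round 3, so it is derivable.

yes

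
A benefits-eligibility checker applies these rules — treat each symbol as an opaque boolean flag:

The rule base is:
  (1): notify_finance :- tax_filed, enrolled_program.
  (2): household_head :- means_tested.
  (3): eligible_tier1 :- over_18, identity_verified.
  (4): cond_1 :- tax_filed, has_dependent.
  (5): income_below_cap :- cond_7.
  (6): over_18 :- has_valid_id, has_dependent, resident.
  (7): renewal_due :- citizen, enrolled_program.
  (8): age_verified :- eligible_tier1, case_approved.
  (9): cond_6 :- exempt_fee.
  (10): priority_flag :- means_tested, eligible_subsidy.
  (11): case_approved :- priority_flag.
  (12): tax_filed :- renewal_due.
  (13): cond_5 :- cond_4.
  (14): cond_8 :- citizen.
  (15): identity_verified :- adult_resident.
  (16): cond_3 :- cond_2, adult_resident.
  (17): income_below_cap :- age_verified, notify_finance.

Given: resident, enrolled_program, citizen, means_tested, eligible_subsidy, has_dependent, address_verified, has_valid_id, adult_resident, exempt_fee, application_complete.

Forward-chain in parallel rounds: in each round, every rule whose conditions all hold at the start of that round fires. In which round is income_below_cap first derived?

Round 1: (2) [household_head :- means_tested.]; (6) [over_18 :- has_valid_id, has_dependent, resident.]; (7) [renewal_due :- citizen, enrolled_program.]; (9) [cond_6 :- exempt_fee.]; (10) [priority_flag :- means_tested, eligible_subsidy.]; (14) [cond_8 :- citizen.]; (15) [identity_verified :- adult_resident.]. New: household_head, over_18, renewal_due, cond_6, priority_flag, cond_8, identity_verified.
Round 2: (3) [eligible_tier1 :- over_18, identity_verified.]; (11) [case_approved :- priority_flag.]; (12) [tax_filed :- renewal_due.]. New: eligible_tier1, case_approved, tax_filed.
Round 3: (1) [notify_finance :- tax_filed, enrolled_program.]; (4) [cond_1 :- tax_filed, has_dependent.]; (8) [age_verified :- eligible_tier1, case_approved.]. New: notify_finance, cond_1, age_verified.
Round 4: (17) [income_below_cap :- age_verified, notify_finance.]. New: income_below_cap.
income_below_cap first appears in round 4.

4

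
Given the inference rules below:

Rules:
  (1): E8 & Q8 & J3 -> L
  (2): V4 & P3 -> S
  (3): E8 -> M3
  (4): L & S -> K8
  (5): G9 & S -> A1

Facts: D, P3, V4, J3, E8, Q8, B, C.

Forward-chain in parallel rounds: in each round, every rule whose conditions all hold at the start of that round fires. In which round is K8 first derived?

2

Round 1 — (1), (2), (3), derive L, S, M3.
Round 2 — (4), derive K8.
K8 first appears in round 2.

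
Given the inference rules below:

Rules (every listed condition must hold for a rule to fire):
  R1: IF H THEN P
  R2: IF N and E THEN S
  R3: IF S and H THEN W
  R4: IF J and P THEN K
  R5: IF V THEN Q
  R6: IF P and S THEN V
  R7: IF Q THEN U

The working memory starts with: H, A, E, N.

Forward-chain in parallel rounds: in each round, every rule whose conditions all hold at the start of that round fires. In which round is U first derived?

[1] R1 [IF H THEN P]; R2 [IF N and E THEN S]. ⇒ new: P, S.
[2] R3 [IF S and H THEN W]; R6 [IF P and S THEN V]. ⇒ new: W, V.
[3] R5 [IF V THEN Q]. ⇒ new: Q.
[4] R7 [IF Q THEN U]. ⇒ new: U.
U first appears in round 4.

4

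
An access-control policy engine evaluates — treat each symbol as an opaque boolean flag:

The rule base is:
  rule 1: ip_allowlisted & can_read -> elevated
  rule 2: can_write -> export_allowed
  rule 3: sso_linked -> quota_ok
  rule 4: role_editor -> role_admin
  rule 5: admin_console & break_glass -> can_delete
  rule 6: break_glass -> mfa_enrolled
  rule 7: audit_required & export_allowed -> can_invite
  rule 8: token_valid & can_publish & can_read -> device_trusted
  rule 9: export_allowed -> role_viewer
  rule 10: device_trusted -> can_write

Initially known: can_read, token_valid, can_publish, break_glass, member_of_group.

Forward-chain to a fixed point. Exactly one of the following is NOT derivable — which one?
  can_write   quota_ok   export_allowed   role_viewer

Round 1: rule 6 [break_glass -> mfa_enrolled]; rule 8 [token_valid & can_publish & can_read -> device_trusted]. New: mfa_enrolled, device_trusted.
Round 2: rule 10 [device_trusted -> can_write]. New: can_write.
Round 3: rule 2 [can_write -> export_allowed]. New: export_allowed.
Round 4: rule 9 [export_allowed -> role_viewer]. New: role_viewer.
Derived: export_allowed (round 3), role_viewer (round 4), can_write (round 2). quota_ok never appears in any round.

quota_ok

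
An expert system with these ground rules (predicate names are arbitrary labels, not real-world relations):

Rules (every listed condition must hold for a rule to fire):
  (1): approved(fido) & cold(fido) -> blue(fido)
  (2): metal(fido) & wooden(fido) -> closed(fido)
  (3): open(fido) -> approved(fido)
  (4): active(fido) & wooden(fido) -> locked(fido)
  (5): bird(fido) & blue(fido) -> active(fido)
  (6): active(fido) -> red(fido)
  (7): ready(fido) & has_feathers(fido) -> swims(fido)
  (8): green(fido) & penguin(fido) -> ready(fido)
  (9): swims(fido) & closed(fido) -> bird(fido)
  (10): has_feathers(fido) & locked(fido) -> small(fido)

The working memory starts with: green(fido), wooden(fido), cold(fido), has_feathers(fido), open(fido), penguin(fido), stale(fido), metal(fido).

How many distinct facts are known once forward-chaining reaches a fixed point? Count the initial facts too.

Round 1 fires (2), (3), (8), giving closed(fido), approved(fido), ready(fido).
Round 2 fires (1), (7), giving blue(fido), swims(fido).
Round 3 fires (9), giving bird(fido).
Round 4 fires (5), giving active(fido).
Round 5 fires (4), (6), giving locked(fido), red(fido).
Round 6 fires (10), giving small(fido).
Closure: {active(fido), approved(fido), bird(fido), blue(fido), closed(fido), cold(fido), green(fido), has_feathers(fido), locked(fido), metal(fido), open(fido), penguin(fido), ready(fido), red(fido), small(fido), stale(fido), swims(fido), wooden(fido)} — 18 facts.

18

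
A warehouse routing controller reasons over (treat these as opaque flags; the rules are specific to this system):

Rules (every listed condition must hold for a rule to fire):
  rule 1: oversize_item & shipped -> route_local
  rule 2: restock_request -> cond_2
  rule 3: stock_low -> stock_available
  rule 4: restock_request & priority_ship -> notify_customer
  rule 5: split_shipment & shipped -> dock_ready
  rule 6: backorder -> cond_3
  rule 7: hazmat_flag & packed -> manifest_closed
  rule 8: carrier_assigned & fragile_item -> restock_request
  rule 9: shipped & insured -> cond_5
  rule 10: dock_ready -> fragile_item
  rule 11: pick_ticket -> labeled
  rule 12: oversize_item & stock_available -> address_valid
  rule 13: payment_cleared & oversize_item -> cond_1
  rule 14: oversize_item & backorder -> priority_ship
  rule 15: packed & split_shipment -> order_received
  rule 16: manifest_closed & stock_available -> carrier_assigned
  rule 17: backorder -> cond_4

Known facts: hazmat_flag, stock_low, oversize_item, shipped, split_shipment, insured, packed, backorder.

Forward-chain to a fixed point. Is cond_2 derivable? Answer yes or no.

[1] rule 1 [oversize_item & shipped -> route_local]; rule 3 [stock_low -> stock_available]; rule 5 [split_shipment & shipped -> dock_ready]; rule 6 [backorder -> cond_3]; rule 7 [hazmat_flag & packed -> manifest_closed]; rule 9 [shipped & insured -> cond_5]; rule 14 [oversize_item & backorder -> priority_ship]; rule 15 [packed & split_shipment -> order_received]; rule 17 [backorder -> cond_4]. ⇒ new: route_local, stock_available, dock_ready, cond_3, manifest_closed, cond_5, priority_ship, order_received, cond_4.
[2] rule 10 [dock_ready -> fragile_item]; rule 12 [oversize_item & stock_available -> address_valid]; rule 16 [manifest_closed & stock_available -> carrier_assigned]. ⇒ new: fragile_item, address_valid, carrier_assigned.
[3] rule 8 [carrier_assigned & fragile_item -> restock_request]. ⇒ new: restock_request.
[4] rule 2 [restock_request -> cond_2]; rule 4 [restock_request & priority_ship -> notify_customer]. ⇒ new: cond_2, notify_customer.
cond_2 appears in round 4, so it is derivable.

yes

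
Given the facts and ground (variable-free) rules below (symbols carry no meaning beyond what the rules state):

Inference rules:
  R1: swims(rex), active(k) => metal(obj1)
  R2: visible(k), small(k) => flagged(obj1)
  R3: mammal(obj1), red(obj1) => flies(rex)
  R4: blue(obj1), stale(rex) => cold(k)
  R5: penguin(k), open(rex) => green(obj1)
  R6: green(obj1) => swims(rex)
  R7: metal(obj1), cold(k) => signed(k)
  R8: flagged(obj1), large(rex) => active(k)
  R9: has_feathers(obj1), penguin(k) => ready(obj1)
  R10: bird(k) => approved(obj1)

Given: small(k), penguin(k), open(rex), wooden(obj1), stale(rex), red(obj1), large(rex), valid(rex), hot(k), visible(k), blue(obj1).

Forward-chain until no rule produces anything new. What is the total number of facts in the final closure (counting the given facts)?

[1] R2 [visible(k), small(k) => flagged(obj1)]; R4 [blue(obj1), stale(rex) => cold(k)]; R5 [penguin(k), open(rex) => green(obj1)]. ⇒ new: flagged(obj1), cold(k), green(obj1).
[2] R6 [green(obj1) => swims(rex)]; R8 [flagged(obj1), large(rex) => active(k)]. ⇒ new: swims(rex), active(k).
[3] R1 [swims(rex), active(k) => metal(obj1)]. ⇒ new: metal(obj1).
[4] R7 [metal(obj1), cold(k) => signed(k)]. ⇒ new: signed(k).
Closure: {active(k), blue(obj1), cold(k), flagged(obj1), green(obj1), hot(k), large(rex), metal(obj1), open(rex), penguin(k), red(obj1), signed(k), small(k), stale(rex), swims(rex), valid(rex), visible(k), wooden(obj1)} — 18 facts.

18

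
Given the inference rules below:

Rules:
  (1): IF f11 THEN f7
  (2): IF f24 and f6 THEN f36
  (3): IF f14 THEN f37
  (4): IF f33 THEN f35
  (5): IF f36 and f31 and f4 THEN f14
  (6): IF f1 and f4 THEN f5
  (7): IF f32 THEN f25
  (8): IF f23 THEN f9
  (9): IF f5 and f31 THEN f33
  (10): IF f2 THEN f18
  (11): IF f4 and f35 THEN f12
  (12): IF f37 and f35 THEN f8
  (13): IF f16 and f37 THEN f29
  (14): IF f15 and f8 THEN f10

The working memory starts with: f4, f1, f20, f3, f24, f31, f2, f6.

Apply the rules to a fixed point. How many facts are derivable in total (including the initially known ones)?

17

Round 1: (2) [IF f24 and f6 THEN f36]; (6) [IF f1 and f4 THEN f5]; (10) [IF f2 THEN f18]. New: f36, f5, f18.
Round 2: (5) [IF f36 and f31 and f4 THEN f14]; (9) [IF f5 and f31 THEN f33]. New: f14, f33.
Round 3: (3) [IF f14 THEN f37]; (4) [IF f33 THEN f35]. New: f37, f35.
Round 4: (11) [IF f4 and f35 THEN f12]; (12) [IF f37 and f35 THEN f8]. New: f12, f8.
Closure: {f1, f12, f14, f18, f2, f20, f24, f3, f31, f33, f35, f36, f37, f4, f5, f6, f8} — 17 facts.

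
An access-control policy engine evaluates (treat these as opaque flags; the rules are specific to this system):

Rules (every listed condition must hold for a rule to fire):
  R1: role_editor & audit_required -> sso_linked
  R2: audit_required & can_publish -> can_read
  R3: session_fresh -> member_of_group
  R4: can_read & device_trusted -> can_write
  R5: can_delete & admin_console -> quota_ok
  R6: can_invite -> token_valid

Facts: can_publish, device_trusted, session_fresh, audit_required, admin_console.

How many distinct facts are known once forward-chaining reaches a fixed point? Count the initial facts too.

[1] R2 [audit_required & can_publish -> can_read]; R3 [session_fresh -> member_of_group]. ⇒ new: can_read, member_of_group.
[2] R4 [can_read & device_trusted -> can_write]. ⇒ new: can_write.
Closure: {admin_console, audit_required, can_publish, can_read, can_write, device_trusted, member_of_group, session_fresh} — 8 facts.

8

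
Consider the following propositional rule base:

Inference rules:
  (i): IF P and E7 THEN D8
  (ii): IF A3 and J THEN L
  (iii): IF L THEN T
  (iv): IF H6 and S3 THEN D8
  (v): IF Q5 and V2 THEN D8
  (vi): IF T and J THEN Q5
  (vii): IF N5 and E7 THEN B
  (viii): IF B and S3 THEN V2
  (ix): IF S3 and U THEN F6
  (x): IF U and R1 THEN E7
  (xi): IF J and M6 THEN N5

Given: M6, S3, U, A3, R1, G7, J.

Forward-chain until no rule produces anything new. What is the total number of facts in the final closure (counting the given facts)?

16

Round 1 — (ii), (ix), (x), (xi), derive L, F6, E7, N5.
Round 2 — (iii), (vii), derive T, B.
Round 3 — (vi), (viii), derive Q5, V2.
Round 4 — (v), derive D8.
Closure: {A3, B, D8, E7, F6, G7, J, L, M6, N5, Q5, R1, S3, T, U, V2} — 16 facts.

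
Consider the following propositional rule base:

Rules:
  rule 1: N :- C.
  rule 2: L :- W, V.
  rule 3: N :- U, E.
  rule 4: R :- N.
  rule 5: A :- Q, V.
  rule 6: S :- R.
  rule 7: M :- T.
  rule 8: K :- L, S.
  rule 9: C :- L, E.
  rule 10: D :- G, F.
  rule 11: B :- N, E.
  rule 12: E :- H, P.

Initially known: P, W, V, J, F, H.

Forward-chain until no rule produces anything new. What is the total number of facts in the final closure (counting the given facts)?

14

Round 1: rule 2 [L :- W, V.]; rule 12 [E :- H, P.]. New: L, E.
Round 2: rule 9 [C :- L, E.]. New: C.
Round 3: rule 1 [N :- C.]. New: N.
Round 4: rule 4 [R :- N.]; rule 11 [B :- N, E.]. New: R, B.
Round 5: rule 6 [S :- R.]. New: S.
Round 6: rule 8 [K :- L, S.]. New: K.
Closure: {B, C, E, F, H, J, K, L, N, P, R, S, V, W} — 14 facts.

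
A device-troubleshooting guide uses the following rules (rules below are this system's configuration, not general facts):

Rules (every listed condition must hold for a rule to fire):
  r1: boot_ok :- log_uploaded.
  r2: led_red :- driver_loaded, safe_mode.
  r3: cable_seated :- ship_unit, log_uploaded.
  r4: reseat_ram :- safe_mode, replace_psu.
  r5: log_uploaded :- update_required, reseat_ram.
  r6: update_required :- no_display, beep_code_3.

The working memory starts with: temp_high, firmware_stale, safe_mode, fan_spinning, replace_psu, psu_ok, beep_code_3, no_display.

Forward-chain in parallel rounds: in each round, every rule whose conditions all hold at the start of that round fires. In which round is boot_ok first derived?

3

[1] r4 [reseat_ram :- safe_mode, replace_psu.]; r6 [update_required :- no_display, beep_code_3.]. ⇒ new: reseat_ram, update_required.
[2] r5 [log_uploaded :- update_required, reseat_ram.]. ⇒ new: log_uploaded.
[3] r1 [boot_ok :- log_uploaded.]. ⇒ new: boot_ok.
boot_ok first appears in round 3.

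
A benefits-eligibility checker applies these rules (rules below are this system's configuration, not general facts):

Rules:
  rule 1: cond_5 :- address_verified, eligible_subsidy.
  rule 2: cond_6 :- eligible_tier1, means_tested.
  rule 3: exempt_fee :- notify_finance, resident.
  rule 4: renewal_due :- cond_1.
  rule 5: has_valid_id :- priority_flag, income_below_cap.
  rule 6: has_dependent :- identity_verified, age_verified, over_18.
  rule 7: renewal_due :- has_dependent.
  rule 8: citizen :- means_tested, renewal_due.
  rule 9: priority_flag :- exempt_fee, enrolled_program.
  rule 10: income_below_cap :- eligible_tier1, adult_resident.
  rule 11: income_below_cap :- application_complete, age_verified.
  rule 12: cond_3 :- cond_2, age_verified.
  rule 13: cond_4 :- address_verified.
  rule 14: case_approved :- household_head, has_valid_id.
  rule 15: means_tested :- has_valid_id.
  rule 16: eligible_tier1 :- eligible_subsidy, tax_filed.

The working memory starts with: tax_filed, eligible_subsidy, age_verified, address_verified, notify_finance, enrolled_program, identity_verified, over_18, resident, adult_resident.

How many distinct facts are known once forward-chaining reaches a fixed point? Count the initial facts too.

[1] rule 1 [cond_5 :- address_verified, eligible_subsidy.]; rule 3 [exempt_fee :- notify_finance, resident.]; rule 6 [has_dependent :- identity_verified, age_verified, over_18.]; rule 13 [cond_4 :- address_verified.]; rule 16 [eligible_tier1 :- eligible_subsidy, tax_filed.]. ⇒ new: cond_5, exempt_fee, has_dependent, cond_4, eligible_tier1.
[2] rule 7 [renewal_due :- has_dependent.]; rule 9 [priority_flag :- exempt_fee, enrolled_program.]; rule 10 [income_below_cap :- eligible_tier1, adult_resident.]. ⇒ new: renewal_due, priority_flag, income_below_cap.
[3] rule 5 [has_valid_id :- priority_flag, income_below_cap.]. ⇒ new: has_valid_id.
[4] rule 15 [means_tested :- has_valid_id.]. ⇒ new: means_tested.
[5] rule 2 [cond_6 :- eligible_tier1, means_tested.]; rule 8 [citizen :- means_tested, renewal_due.]. ⇒ new: cond_6, citizen.
Closure: {address_verified, adult_resident, age_verified, citizen, cond_4, cond_5, cond_6, eligible_subsidy, eligible_tier1, enrolled_program, exempt_fee, has_dependent, has_valid_id, identity_verified, income_below_cap, means_tested, notify_finance, over_18, priority_flag, renewal_due, resident, tax_filed} — 22 facts.

22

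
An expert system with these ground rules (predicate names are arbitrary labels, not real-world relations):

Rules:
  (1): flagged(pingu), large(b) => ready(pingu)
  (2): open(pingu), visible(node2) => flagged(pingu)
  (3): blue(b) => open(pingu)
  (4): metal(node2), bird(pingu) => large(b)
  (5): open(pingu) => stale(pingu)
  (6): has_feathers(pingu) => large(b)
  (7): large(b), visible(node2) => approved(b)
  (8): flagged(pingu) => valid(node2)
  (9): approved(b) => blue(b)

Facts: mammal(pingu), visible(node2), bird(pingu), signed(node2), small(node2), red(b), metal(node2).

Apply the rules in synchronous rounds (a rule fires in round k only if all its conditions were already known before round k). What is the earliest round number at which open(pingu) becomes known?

4

Round 1: (4) [metal(node2), bird(pingu) => large(b)]. Adds large(b).
Round 2: (7) [large(b), visible(node2) => approved(b)]. Adds approved(b).
Round 3: (9) [approved(b) => blue(b)]. Adds blue(b).
Round 4: (3) [blue(b) => open(pingu)]. Adds open(pingu).
open(pingu) first appears in round 4.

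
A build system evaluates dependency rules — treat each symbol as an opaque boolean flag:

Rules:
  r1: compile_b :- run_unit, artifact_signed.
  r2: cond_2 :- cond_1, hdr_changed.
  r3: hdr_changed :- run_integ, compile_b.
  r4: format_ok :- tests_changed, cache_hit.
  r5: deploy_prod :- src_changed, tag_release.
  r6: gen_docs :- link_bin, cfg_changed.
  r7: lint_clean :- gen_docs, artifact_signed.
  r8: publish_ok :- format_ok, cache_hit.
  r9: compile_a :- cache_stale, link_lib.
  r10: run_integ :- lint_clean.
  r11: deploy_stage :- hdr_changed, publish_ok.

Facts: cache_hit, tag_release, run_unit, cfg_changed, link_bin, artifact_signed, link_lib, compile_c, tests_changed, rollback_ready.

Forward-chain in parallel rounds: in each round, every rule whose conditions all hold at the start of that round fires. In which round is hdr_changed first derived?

4

Round 1 fires r1, r4, r6, giving compile_b, format_ok, gen_docs.
Round 2 fires r7, r8, giving lint_clean, publish_ok.
Round 3 fires r10, giving run_integ.
Round 4 fires r3, giving hdr_changed.
hdr_changed first appears in round 4.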